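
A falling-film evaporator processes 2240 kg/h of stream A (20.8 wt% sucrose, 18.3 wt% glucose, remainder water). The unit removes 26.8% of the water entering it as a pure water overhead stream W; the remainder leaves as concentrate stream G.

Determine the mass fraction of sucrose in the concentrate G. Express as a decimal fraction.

sucrose is not removed: 2240×0.208 = 465.92 kg/h of sucrose enters G.
water entering = 2240×0.609 = 1364.2 kg/h; overhead removed = 0.268×1364.2 = 365.59 kg/h.
Concentrate = 2240 − 365.59 = 1874.4 kg/h.
Mass fraction = 465.92/1874.4 = 0.249.

0.249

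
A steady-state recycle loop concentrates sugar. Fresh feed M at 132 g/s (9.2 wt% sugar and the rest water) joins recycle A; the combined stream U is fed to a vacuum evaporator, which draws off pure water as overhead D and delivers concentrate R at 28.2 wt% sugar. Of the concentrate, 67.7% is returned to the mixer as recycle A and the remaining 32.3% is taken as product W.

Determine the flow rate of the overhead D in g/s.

88.94 g/s

Overall sugar balance (none leaves overhead): sugar in fresh feed = sugar in product, i.e. 132×0.092 = (1−0.677)·R·0.282.
R = 12.144/(0.282×0.323) = 133.32 g/s.
Recycle A = 0.677×133.32 = 90.261 g/s.
Combined feed U = 132 + 90.261 = 222.26 g/s.
Overhead D = U − R = 222.26 − 133.32 = 88.936 g/s.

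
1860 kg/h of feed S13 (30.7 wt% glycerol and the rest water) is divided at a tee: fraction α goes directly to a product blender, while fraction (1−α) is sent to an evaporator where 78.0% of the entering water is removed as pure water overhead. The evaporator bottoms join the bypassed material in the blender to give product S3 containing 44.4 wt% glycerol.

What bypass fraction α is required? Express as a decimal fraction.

0.429

All 1860×0.307 = 571.02 kg/h of glycerol reaches S3, so S3 = 571.02/0.444 = 1286.1 kg/h and vapour = 573.92 kg/h.
The evaporator receives (1−α)·1860 of feed at 0.693 water and removes 0.780 of that water:
0.780×0.693×(1−α)×1860 = 573.92
(1−α) = 573.92/1005.4 = 0.5708;  α = 0.4292.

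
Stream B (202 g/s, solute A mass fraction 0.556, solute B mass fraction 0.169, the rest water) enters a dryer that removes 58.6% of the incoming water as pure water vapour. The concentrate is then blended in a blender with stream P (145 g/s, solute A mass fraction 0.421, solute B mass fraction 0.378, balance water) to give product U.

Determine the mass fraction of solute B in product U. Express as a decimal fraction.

0.283

Vapour removed = 0.586×0.275×202 = 32.552 g/s; concentrate = 169.45 g/s.
solute B reaching the mixer = 34.138 (from concentrate) + 145×0.378 = 88.948 g/s.
Product flow = 169.45 + 145 = 314.45 g/s; solute B fraction = 0.283.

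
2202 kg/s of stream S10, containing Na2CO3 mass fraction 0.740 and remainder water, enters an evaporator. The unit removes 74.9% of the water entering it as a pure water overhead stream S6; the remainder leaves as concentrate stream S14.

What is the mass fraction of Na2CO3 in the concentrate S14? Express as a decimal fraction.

Na2CO3 is not removed: 2202×0.740 = 1629.5 kg/s of Na2CO3 enters S14.
water entering = 2202×0.260 = 572.52 kg/s; overhead removed = 0.749×572.52 = 428.82 kg/s.
Concentrate = 2202 − 428.82 = 1773.2 kg/s.
Mass fraction = 1629.5/1773.2 = 0.919.

0.919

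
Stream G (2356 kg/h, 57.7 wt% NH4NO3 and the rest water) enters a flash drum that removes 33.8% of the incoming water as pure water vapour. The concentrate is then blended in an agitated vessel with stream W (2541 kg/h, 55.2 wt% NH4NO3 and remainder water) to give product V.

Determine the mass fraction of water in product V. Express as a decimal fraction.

0.394

Vapour removed = 0.338×0.423×2356 = 336.85 kg/h; concentrate = 2019.2 kg/h.
water reaching the mixer = 659.74 (from concentrate) + 2541×0.448 = 1798.1 kg/h.
Product flow = 2019.2 + 2541 = 4560.2 kg/h; water fraction = 0.394.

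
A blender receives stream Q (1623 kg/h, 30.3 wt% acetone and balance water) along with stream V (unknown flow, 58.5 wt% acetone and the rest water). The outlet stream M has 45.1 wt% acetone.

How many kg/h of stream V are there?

Let V be the unknown flow. Total out = 1623 + V.
acetone balance: 491.77 + 0.585·V = 0.451·(1623 + V)
(0.585 − 0.451)·V = 0.451×1623 − 491.77 = 240.2
V = 240.2 / 0.134 = 1792.6 kg/h

1793 kg/h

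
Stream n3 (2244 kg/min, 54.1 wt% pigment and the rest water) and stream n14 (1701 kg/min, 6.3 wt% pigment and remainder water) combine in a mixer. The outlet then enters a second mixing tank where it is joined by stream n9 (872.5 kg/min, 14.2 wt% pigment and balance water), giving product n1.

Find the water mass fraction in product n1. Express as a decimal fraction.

0.700

Overall, product flow = 4817.5 kg/min.
water in = 2244×0.459 + 1701×0.937 + 872.5×0.858 = 3372.4 kg/min.
water fraction in n1 = 0.700.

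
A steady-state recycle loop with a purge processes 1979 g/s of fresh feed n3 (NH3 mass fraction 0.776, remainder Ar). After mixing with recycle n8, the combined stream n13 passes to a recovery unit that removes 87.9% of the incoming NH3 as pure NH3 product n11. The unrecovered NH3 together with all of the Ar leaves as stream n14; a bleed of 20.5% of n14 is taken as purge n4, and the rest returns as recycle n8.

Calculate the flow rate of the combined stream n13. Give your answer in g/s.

3862 g/s

Ar enters only via n3 and leaves only via the purge: 1979×0.224 = 0.205×(Ar in n14), and the recovery unit passes all Ar, so Ar in n13 = Ar in n14 = 2162.4 g/s.
NH3 in n13: m_A = 1979×0.776 + (1−0.205)·(1−0.879)·m_A, so m_A = 1535.7/0.9038 = 1699.2 g/s.
n13 = 1699.2 + 2162.4 = 3861.6 g/s.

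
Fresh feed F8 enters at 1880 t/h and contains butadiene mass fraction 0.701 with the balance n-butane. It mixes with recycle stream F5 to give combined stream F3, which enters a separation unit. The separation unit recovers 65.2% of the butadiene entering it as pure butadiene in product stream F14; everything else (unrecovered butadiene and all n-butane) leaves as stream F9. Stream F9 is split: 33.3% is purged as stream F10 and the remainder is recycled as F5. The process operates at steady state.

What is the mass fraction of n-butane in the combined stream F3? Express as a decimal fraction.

n-butane enters only via F8 and leaves only via the purge: 1880×0.299 = 0.333×(n-butane in F9), and the separation unit passes all n-butane, so n-butane in F3 = n-butane in F9 = 1688 t/h.
butadiene in F3: m_A = 1880×0.701 + (1−0.333)·(1−0.652)·m_A, so m_A = 1317.9/0.7679 = 1716.2 t/h.
F3 = 1716.2 + 1688 = 3404.3 t/h.
n-butane fraction in F3 = 1688/3404.3 = 0.496.

0.496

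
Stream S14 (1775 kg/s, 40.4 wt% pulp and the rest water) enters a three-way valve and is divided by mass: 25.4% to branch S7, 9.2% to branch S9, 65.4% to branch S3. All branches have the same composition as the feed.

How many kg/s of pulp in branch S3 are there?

Branch S3 total = 0.654×1775 = 1160.9 kg/s.
pulp in S3 = 0.404×1160.9 = 468.98 kg/s.

469 kg/s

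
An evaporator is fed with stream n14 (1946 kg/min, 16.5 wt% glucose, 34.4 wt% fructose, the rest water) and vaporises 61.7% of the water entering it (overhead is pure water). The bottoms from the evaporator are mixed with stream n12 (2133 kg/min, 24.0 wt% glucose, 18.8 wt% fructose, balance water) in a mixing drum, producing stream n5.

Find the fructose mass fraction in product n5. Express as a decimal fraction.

0.307

Vapour removed = 0.617×0.491×1946 = 589.53 kg/min; concentrate = 1356.5 kg/min.
fructose reaching the mixer = 669.42 (from concentrate) + 2133×0.188 = 1070.4 kg/min.
Product flow = 1356.5 + 2133 = 3489.5 kg/min; fructose fraction = 0.307.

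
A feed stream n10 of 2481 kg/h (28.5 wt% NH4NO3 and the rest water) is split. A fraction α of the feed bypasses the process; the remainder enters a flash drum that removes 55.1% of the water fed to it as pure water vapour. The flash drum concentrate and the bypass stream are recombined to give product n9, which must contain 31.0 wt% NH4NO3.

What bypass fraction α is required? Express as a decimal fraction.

0.795

All 2481×0.285 = 707.08 kg/h of NH4NO3 reaches n9, so n9 = 707.08/0.310 = 2280.9 kg/h and vapour = 200.08 kg/h.
The evaporator receives (1−α)·2481 of feed at 0.715 water and removes 0.551 of that water:
0.551×0.715×(1−α)×2481 = 200.08
(1−α) = 200.08/977.43 = 0.2047;  α = 0.7953.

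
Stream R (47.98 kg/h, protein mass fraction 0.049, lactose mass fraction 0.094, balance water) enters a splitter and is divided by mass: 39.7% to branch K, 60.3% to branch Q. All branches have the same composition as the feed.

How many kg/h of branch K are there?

19.05 kg/h

Branch K flow = 0.397×47.98 = 19.048 kg/h.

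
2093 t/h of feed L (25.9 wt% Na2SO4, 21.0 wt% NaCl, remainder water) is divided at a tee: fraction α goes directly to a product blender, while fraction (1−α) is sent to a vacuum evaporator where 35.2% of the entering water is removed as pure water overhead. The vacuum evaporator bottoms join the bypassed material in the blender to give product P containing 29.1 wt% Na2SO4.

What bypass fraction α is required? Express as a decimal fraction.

0.412

All 2093×0.259 = 542.09 t/h of Na2SO4 reaches P, so P = 542.09/0.291 = 1862.8 t/h and vapour = 230.16 t/h.
The evaporator receives (1−α)·2093 of feed at 0.531 water and removes 0.352 of that water:
0.352×0.531×(1−α)×2093 = 230.16
(1−α) = 230.16/391.21 = 0.5883;  α = 0.4117.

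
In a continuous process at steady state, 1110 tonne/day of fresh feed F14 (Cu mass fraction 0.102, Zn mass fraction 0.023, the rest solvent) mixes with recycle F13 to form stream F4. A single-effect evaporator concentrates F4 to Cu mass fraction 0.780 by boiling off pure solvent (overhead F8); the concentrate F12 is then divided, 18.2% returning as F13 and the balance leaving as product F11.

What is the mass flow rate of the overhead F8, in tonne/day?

964.8 tonne/day

Overall Cu balance (none leaves overhead): Cu in fresh feed = Cu in product, i.e. 1110×0.102 = (1−0.182)·F12·0.780.
F12 = 113.22/(0.780×0.818) = 177.45 tonne/day.
Recycle F13 = 0.182×177.45 = 32.296 tonne/day.
Combined feed F4 = 1110 + 32.296 = 1142.3 tonne/day.
Overhead F8 = F4 − F12 = 1142.3 − 177.45 = 964.85 tonne/day.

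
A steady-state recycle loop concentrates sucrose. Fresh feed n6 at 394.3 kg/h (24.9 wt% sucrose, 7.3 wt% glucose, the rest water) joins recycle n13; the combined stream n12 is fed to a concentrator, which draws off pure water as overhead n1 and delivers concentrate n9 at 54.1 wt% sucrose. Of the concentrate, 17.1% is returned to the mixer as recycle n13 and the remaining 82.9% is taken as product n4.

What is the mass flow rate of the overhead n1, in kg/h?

Overall sucrose balance (none leaves overhead): sucrose in fresh feed = sucrose in product, i.e. 394.3×0.249 = (1−0.171)·n9·0.541.
n9 = 98.181/(0.541×0.829) = 218.91 kg/h.
Recycle n13 = 0.171×218.91 = 37.434 kg/h.
Combined feed n12 = 394.3 + 37.434 = 431.73 kg/h.
Overhead n1 = n12 − n9 = 431.73 − 218.91 = 212.82 kg/h.

212.8 kg/h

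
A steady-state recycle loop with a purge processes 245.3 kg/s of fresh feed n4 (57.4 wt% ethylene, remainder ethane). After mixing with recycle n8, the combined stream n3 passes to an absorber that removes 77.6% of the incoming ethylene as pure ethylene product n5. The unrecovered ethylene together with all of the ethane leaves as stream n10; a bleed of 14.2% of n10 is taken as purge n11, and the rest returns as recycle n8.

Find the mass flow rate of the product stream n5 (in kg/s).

135.3 kg/s

ethylene in n3: m_A = 245.3×0.574 + (1−0.142)·(1−0.776)·m_A, so m_A = 140.8/0.8078 = 174.3 kg/s.
Product n5 = 0.776×174.3 = 135.26 kg/s.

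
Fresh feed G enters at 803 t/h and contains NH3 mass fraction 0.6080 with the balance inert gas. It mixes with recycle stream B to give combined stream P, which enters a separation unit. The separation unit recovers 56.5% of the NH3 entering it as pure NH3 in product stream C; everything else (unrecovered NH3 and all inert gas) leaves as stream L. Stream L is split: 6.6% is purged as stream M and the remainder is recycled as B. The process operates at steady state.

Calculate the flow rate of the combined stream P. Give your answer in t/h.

inert gas enters only via G and leaves only via the purge: 803×0.392 = 0.066×(inert gas in L), and the separation unit passes all inert gas, so inert gas in P = inert gas in L = 4769.3 t/h.
NH3 in P: m_A = 803×0.608 + (1−0.066)·(1−0.565)·m_A, so m_A = 488.22/0.5937 = 822.33 t/h.
P = 822.33 + 4769.3 = 5591.7 t/h.

5592 t/h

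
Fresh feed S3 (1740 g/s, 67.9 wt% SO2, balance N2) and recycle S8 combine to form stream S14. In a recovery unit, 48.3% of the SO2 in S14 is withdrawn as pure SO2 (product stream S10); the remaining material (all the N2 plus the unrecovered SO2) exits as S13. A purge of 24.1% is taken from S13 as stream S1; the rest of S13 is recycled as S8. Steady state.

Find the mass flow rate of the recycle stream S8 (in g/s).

2522 g/s

N2 enters only via S3 and leaves only via the purge: 1740×0.321 = 0.241×(N2 in S13), and the recovery unit passes all N2, so N2 in S14 = N2 in S13 = 2317.6 g/s.
SO2 in S14: m_A = 1740×0.679 + (1−0.241)·(1−0.483)·m_A, so m_A = 1181.5/0.6076 = 1944.5 g/s.
S13 = (1−0.483)×1944.5 + 2317.6 = 3322.9 g/s.
Recycle S8 = (1−0.241)×3322.9 = 2522.1 g/s.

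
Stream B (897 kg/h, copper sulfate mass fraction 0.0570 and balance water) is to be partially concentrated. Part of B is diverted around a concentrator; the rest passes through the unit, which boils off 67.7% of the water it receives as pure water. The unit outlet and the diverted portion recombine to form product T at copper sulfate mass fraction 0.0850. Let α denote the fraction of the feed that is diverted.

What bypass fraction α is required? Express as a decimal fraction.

0.484

All 897×0.057 = 51.129 kg/h of copper sulfate reaches T, so T = 51.129/0.085 = 601.52 kg/h and vapour = 295.48 kg/h.
The evaporator receives (1−α)·897 of feed at 0.943 water and removes 0.677 of that water:
0.677×0.943×(1−α)×897 = 295.48
(1−α) = 295.48/572.65 = 0.5160;  α = 0.4840.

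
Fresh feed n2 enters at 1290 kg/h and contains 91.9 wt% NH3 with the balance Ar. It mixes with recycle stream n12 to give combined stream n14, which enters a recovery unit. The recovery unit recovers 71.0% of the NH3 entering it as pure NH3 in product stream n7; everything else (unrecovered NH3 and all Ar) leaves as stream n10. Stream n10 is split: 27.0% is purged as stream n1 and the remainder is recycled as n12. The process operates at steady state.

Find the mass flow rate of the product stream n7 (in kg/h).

1068 kg/h

NH3 in n14: m_A = 1290×0.919 + (1−0.270)·(1−0.710)·m_A, so m_A = 1185.5/0.7883 = 1503.9 kg/h.
Product n7 = 0.710×1503.9 = 1067.8 kg/h.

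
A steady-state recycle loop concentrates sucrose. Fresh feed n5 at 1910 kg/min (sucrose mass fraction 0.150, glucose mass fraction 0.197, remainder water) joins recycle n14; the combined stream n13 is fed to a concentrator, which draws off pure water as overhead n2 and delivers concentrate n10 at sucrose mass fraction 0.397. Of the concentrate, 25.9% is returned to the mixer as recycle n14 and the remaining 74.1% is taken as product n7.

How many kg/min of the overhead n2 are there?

Overall sucrose balance (none leaves overhead): sucrose in fresh feed = sucrose in product, i.e. 1910×0.150 = (1−0.259)·n10·0.397.
n10 = 286.5/(0.397×0.741) = 973.9 kg/min.
Recycle n14 = 0.259×973.9 = 252.24 kg/min.
Combined feed n13 = 1910 + 252.24 = 2162.2 kg/min.
Overhead n2 = n13 − n10 = 2162.2 − 973.9 = 1188.3 kg/min.

1188 kg/min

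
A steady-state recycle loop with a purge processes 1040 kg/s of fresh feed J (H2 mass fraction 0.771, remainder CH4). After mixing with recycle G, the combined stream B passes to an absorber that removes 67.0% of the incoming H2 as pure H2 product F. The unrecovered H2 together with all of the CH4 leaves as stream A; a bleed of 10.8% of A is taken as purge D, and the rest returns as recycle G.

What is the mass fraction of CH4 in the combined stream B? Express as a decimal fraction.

CH4 enters only via J and leaves only via the purge: 1040×0.229 = 0.108×(CH4 in A), and the absorber passes all CH4, so CH4 in B = CH4 in A = 2205.2 kg/s.
H2 in B: m_A = 1040×0.771 + (1−0.108)·(1−0.670)·m_A, so m_A = 801.84/0.7056 = 1136.3 kg/s.
B = 1136.3 + 2205.2 = 3341.5 kg/s.
CH4 fraction in B = 2205.2/3341.5 = 0.660.

0.660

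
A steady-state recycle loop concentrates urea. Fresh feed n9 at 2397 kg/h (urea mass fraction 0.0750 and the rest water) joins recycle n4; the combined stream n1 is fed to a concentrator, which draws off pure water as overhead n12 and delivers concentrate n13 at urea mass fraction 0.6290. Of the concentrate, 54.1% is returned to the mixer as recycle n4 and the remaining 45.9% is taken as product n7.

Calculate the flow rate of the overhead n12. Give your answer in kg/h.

2111 kg/h

Overall urea balance (none leaves overhead): urea in fresh feed = urea in product, i.e. 2397×0.075 = (1−0.541)·n13·0.629.
n13 = 179.78/(0.629×0.459) = 622.68 kg/h.
Recycle n4 = 0.541×622.68 = 336.87 kg/h.
Combined feed n1 = 2397 + 336.87 = 2733.9 kg/h.
Overhead n12 = n1 − n13 = 2733.9 − 622.68 = 2111.2 kg/h.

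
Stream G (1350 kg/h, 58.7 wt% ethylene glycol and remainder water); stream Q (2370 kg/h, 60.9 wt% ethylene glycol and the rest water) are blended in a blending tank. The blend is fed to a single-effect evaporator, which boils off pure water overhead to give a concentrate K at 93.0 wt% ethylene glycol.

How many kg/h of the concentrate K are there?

2404 kg/h

ethylene glycol entering = 1350×0.587 + 2370×0.609 = 2235.8 kg/h.
All ethylene glycol reports to K, so K = 2235.8/0.930 = 2404.1 kg/h.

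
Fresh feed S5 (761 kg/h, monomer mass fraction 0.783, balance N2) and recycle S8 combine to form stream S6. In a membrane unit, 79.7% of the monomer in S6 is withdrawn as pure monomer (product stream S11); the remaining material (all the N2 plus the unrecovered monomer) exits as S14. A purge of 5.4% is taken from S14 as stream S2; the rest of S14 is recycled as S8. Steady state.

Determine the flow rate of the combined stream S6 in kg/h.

N2 enters only via S5 and leaves only via the purge: 761×0.217 = 0.054×(N2 in S14), and the membrane unit passes all N2, so N2 in S6 = N2 in S14 = 3058.1 kg/h.
monomer in S6: m_A = 761×0.783 + (1−0.054)·(1−0.797)·m_A, so m_A = 595.86/0.8080 = 737.49 kg/h.
S6 = 737.49 + 3058.1 = 3795.6 kg/h.

3796 kg/h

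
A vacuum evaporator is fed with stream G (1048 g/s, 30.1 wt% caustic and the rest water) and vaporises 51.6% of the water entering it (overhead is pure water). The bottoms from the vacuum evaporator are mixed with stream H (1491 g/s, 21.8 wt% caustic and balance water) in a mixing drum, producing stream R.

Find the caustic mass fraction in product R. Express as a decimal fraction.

0.296

Vapour removed = 0.516×0.699×1048 = 378 g/s; concentrate = 670 g/s.
caustic reaching the mixer = 315.45 (from concentrate) + 1491×0.218 = 640.49 g/s.
Product flow = 670 + 1491 = 2161 g/s; caustic fraction = 0.296.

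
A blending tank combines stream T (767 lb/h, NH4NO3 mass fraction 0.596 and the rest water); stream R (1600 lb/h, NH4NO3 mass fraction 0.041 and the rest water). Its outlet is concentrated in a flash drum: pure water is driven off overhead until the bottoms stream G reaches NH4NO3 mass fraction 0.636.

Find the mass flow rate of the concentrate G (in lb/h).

821.9 lb/h

NH4NO3 entering = 767×0.596 + 1600×0.041 = 522.73 lb/h.
All NH4NO3 reports to G, so G = 522.73/0.636 = 821.91 lb/h.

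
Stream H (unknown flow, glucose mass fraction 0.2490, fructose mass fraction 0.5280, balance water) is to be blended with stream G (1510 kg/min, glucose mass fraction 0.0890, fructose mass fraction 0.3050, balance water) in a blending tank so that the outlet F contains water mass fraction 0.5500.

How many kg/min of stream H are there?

Let H be the unknown flow. Total out = 1510 + H.
water balance: 915.06 + 0.223·H = 0.550·(1510 + H)
(0.223 − 0.550)·H = 0.550×1510 − 915.06 = -84.56
H = -84.56 / -0.327 = 258.59 kg/min

258.6 kg/min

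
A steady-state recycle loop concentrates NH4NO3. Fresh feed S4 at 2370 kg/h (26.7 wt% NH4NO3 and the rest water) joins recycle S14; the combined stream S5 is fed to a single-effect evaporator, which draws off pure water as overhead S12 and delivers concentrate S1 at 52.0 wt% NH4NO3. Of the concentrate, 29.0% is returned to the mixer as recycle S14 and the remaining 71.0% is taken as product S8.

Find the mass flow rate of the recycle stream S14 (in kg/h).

Overall NH4NO3 balance (none leaves overhead): NH4NO3 in fresh feed = NH4NO3 in product, i.e. 2370×0.267 = (1−0.290)·S1·0.520.
S1 = 632.79/(0.520×0.710) = 1713.9 kg/h.
Recycle S14 = 0.290×1713.9 = 497.05 kg/h.

497 kg/h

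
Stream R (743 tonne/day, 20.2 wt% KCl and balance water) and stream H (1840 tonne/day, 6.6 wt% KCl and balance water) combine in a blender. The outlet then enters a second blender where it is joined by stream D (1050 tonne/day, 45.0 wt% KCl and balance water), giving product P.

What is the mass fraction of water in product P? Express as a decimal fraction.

0.795

Overall, product flow = 3633 tonne/day.
water in = 743×0.798 + 1840×0.934 + 1050×0.550 = 2889 tonne/day.
water fraction in P = 0.795.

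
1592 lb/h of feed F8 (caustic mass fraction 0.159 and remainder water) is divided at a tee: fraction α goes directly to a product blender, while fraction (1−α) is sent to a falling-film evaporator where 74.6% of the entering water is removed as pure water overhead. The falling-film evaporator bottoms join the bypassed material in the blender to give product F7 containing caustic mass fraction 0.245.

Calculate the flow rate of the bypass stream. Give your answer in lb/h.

701.3 lb/h

All 1592×0.159 = 253.13 lb/h of caustic reaches F7, so F7 = 253.13/0.245 = 1033.2 lb/h and vapour = 558.82 lb/h.
The evaporator receives (1−α)·1592 of feed at 0.841 water and removes 0.746 of that water:
0.746×0.841×(1−α)×1592 = 558.82
(1−α) = 558.82/998.8 = 0.5595;  α = 0.4405.
Bypass flow = 0.4405×1592 = 701.28 lb/h.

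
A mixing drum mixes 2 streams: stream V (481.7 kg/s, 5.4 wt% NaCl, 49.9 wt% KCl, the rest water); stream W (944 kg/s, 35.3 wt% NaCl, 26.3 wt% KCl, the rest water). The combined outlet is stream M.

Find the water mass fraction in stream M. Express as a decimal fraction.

Total flow out = 481.7 + 944 = 1425.7 kg/s.
water in = 481.7×0.447 + 944×0.384 = 577.82 kg/s.
water mass fraction in M = 577.82/1425.7 = 0.4053.

0.4053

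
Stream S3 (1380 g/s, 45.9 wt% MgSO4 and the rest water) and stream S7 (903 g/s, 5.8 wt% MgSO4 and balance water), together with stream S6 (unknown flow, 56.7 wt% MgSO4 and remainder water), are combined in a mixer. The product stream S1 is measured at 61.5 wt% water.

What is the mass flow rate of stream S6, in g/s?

1061 g/s

Let S6 be the unknown flow. Total out = 2283 + S6.
water balance: 1597.2 + 0.433·S6 = 0.615·(2283 + S6)
(0.433 − 0.615)·S6 = 0.615×2283 − 1597.2 = -193.16
S6 = -193.16 / -0.182 = 1061.3 g/s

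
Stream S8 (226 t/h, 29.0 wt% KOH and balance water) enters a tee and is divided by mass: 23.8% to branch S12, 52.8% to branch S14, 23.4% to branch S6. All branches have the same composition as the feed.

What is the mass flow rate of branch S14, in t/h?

Branch S14 flow = 0.528×226 = 119.33 t/h.

119.3 t/h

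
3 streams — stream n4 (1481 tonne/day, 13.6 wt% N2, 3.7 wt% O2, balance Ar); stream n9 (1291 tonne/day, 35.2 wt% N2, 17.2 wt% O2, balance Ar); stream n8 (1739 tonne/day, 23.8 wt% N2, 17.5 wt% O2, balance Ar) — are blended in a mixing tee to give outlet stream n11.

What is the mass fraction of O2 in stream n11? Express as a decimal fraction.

Total flow out = 1481 + 1291 + 1739 = 4511 tonne/day.
O2 in = 1481×0.037 + 1291×0.172 + 1739×0.175 = 581.17 tonne/day.
O2 mass fraction in n11 = 581.17/4511 = 0.129.

0.129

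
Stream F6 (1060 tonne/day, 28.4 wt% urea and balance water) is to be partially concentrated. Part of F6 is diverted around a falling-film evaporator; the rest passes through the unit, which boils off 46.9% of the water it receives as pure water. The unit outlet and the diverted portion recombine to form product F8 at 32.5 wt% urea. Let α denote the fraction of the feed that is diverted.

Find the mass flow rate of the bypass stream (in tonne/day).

All 1060×0.284 = 301.04 tonne/day of urea reaches F8, so F8 = 301.04/0.325 = 926.28 tonne/day and vapour = 133.72 tonne/day.
The evaporator receives (1−α)·1060 of feed at 0.716 water and removes 0.469 of that water:
0.469×0.716×(1−α)×1060 = 133.72
(1−α) = 133.72/355.95 = 0.3757;  α = 0.6243.
Bypass flow = 0.6243×1060 = 661.78 tonne/day.

661.8 tonne/day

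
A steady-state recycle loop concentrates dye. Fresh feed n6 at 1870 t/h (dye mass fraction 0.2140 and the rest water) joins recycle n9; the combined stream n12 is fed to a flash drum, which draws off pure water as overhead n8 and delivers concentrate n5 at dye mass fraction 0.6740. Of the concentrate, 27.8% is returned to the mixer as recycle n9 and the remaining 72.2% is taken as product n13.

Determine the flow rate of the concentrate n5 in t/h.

822.4 t/h

Overall dye balance (none leaves overhead): dye in fresh feed = dye in product, i.e. 1870×0.214 = (1−0.278)·n5·0.674.
n5 = 400.18/(0.674×0.722) = 822.35 t/h.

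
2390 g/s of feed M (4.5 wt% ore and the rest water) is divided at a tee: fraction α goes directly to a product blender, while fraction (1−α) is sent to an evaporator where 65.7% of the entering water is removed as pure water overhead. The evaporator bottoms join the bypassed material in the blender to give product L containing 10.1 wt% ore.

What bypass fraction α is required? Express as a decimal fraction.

All 2390×0.045 = 107.55 g/s of ore reaches L, so L = 107.55/0.101 = 1064.9 g/s and vapour = 1325.1 g/s.
The evaporator receives (1−α)·2390 of feed at 0.955 water and removes 0.657 of that water:
0.657×0.955×(1−α)×2390 = 1325.1
(1−α) = 1325.1/1499.6 = 0.8837;  α = 0.1163.

0.116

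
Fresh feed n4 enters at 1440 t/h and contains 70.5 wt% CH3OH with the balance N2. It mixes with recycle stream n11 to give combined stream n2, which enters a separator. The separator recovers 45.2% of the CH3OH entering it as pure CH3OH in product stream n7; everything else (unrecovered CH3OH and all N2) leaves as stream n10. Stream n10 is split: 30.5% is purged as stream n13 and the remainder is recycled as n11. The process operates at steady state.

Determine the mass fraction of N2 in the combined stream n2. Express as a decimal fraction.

N2 enters only via n4 and leaves only via the purge: 1440×0.295 = 0.305×(N2 in n10), and the separator passes all N2, so N2 in n2 = N2 in n10 = 1392.8 t/h.
CH3OH in n2: m_A = 1440×0.705 + (1−0.305)·(1−0.452)·m_A, so m_A = 1015.2/0.6191 = 1639.7 t/h.
n2 = 1639.7 + 1392.8 = 3032.5 t/h.
N2 fraction in n2 = 1392.8/3032.5 = 0.4593.

0.4593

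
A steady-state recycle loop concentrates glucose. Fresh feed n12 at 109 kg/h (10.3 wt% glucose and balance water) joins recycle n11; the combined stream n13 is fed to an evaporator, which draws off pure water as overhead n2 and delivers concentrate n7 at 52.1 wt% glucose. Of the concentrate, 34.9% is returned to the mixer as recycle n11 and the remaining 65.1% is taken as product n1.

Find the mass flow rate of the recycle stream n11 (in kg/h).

Overall glucose balance (none leaves overhead): glucose in fresh feed = glucose in product, i.e. 109×0.103 = (1−0.349)·n7·0.521.
n7 = 11.227/(0.521×0.651) = 33.101 kg/h.
Recycle n11 = 0.349×33.101 = 11.552 kg/h.

11.55 kg/h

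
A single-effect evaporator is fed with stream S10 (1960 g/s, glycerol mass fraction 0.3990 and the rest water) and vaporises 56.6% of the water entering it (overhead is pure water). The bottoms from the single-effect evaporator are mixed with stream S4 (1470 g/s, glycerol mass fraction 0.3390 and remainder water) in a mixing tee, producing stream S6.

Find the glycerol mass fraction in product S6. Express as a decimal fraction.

0.4634

Vapour removed = 0.566×0.601×1960 = 666.73 g/s; concentrate = 1293.3 g/s.
glycerol reaching the mixer = 782.04 (from concentrate) + 1470×0.339 = 1280.4 g/s.
Product flow = 1293.3 + 1470 = 2763.3 g/s; glycerol fraction = 0.4634.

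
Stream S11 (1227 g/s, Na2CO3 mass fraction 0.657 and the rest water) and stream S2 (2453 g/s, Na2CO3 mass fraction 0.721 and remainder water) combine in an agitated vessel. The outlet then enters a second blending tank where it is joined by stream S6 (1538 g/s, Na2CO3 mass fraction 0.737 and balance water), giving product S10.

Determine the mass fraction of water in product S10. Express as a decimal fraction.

0.289

Overall, product flow = 5218 g/s.
water in = 1227×0.343 + 2453×0.279 + 1538×0.263 = 1509.7 g/s.
water fraction in S10 = 0.289.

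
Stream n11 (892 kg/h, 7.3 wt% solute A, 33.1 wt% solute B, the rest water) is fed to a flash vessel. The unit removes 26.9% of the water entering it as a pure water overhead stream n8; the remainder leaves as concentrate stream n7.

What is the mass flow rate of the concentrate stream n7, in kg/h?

749 kg/h

water entering = 892×0.596 = 531.63 kg/h; overhead removed = 0.269×531.63 = 143.01 kg/h.
Concentrate = 892 − 143.01 = 748.99 kg/h.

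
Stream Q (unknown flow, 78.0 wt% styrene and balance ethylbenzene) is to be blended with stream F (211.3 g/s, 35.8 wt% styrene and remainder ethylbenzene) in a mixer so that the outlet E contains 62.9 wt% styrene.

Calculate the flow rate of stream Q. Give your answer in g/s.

379.2 g/s

Let Q be the unknown flow. Total out = 211.3 + Q.
styrene balance: 75.645 + 0.780·Q = 0.629·(211.3 + Q)
(0.780 − 0.629)·Q = 0.629×211.3 − 75.645 = 57.262
Q = 57.262 / 0.151 = 379.22 g/s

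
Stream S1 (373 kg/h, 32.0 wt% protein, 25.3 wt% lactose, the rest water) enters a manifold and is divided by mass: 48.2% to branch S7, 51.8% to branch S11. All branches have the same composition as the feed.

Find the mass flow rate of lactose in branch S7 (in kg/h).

45.49 kg/h

Branch S7 total = 0.482×373 = 179.79 kg/h.
lactose in S7 = 0.253×179.79 = 45.486 kg/h.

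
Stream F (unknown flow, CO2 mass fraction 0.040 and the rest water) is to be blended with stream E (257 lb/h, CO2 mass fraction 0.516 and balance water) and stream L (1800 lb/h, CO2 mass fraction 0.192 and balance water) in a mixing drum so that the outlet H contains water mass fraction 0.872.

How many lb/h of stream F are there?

Let F be the unknown flow. Total out = 2057 + F.
water balance: 1578.8 + 0.960·F = 0.872·(2057 + F)
(0.960 − 0.872)·F = 0.872×2057 − 1578.8 = 214.92
F = 214.92 / 0.088 = 2442.2 lb/h

2442 lb/h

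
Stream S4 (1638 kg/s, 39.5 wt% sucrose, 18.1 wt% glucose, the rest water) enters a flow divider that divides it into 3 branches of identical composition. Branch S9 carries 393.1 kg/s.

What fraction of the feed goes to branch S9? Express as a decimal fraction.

Fraction to S9 = 393.1/1638 = 0.2400.

0.240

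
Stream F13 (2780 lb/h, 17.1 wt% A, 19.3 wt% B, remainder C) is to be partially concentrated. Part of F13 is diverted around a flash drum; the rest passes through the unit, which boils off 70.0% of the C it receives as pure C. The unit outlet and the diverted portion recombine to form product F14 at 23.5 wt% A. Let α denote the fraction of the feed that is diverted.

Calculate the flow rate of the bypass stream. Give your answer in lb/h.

All 2780×0.171 = 475.38 lb/h of A reaches F14, so F14 = 475.38/0.235 = 2022.9 lb/h and vapour = 757.11 lb/h.
The evaporator receives (1−α)·2780 of feed at 0.636 C and removes 0.700 of that C:
0.700×0.636×(1−α)×2780 = 757.11
(1−α) = 757.11/1237.7 = 0.6117;  α = 0.3883.
Bypass flow = 0.3883×2780 = 1079.4 lb/h.

1079 lb/h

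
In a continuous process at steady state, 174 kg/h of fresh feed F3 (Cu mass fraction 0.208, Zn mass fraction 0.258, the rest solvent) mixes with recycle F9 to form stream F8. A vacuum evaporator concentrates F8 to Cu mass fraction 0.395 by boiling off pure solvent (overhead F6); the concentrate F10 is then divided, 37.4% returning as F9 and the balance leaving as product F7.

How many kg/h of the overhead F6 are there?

82.37 kg/h

Overall Cu balance (none leaves overhead): Cu in fresh feed = Cu in product, i.e. 174×0.208 = (1−0.374)·F10·0.395.
F10 = 36.192/(0.395×0.626) = 146.37 kg/h.
Recycle F9 = 0.374×146.37 = 54.741 kg/h.
Combined feed F8 = 174 + 54.741 = 228.74 kg/h.
Overhead F6 = F8 − F10 = 228.74 − 146.37 = 82.375 kg/h.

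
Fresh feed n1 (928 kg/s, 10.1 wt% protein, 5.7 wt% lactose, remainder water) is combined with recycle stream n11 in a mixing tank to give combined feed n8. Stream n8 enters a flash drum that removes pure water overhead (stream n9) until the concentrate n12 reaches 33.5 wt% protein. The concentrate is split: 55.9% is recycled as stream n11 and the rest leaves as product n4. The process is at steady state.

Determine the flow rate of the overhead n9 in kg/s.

648.2 kg/s

Overall protein balance (none leaves overhead): protein in fresh feed = protein in product, i.e. 928×0.101 = (1−0.559)·n12·0.335.
n12 = 93.728/(0.335×0.441) = 634.43 kg/s.
Recycle n11 = 0.559×634.43 = 354.65 kg/s.
Combined feed n8 = 928 + 354.65 = 1282.6 kg/s.
Overhead n9 = n8 − n12 = 1282.6 − 634.43 = 648.21 kg/s.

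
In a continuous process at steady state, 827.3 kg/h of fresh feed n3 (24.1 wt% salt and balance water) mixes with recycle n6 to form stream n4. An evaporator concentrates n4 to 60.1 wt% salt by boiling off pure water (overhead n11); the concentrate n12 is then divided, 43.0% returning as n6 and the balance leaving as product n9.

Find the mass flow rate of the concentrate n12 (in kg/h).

582 kg/h

Overall salt balance (none leaves overhead): salt in fresh feed = salt in product, i.e. 827.3×0.241 = (1−0.430)·n12·0.601.
n12 = 199.38/(0.601×0.570) = 582.01 kg/h.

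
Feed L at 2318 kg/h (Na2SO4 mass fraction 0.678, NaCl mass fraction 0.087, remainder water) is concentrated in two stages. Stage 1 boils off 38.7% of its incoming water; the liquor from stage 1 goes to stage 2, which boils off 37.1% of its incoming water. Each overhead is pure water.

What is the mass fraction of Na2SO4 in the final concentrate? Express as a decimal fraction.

water in feed = 2318×0.235 = 544.73 kg/h.
After stage 1: water left = (1−0.387)×544.73 = 333.92; stream total = 2107.2 kg/h.
After stage 2: water left = (1−0.371)×333.92 = 210.04; final concentrate = 1983.3 kg/h.
Na2SO4 fraction = 1571.6/1983.3 = 0.792.

0.792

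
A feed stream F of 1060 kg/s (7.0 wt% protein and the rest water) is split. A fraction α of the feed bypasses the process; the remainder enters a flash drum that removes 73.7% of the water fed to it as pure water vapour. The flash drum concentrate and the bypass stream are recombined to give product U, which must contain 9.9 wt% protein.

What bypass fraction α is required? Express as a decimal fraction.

0.573

All 1060×0.070 = 74.2 kg/s of protein reaches U, so U = 74.2/0.099 = 749.49 kg/s and vapour = 310.51 kg/s.
The evaporator receives (1−α)·1060 of feed at 0.930 water and removes 0.737 of that water:
0.737×0.930×(1−α)×1060 = 310.51
(1−α) = 310.51/726.53 = 0.4274;  α = 0.5726.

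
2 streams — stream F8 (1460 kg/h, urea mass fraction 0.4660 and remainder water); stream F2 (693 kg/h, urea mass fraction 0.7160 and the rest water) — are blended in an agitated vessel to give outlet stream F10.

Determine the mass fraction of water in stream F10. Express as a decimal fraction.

Total flow out = 1460 + 693 = 2153 kg/h.
water in = 1460×0.534 + 693×0.284 = 976.45 kg/h.
water mass fraction in F10 = 976.45/2153 = 0.4535.

0.4535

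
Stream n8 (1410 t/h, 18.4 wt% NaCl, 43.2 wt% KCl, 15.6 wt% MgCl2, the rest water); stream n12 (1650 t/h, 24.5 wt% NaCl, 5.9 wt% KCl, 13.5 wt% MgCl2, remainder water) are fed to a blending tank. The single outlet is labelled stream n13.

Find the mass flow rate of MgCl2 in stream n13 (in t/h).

442.7 t/h

MgCl2 out = MgCl2 in = 1410×0.156 + 1650×0.135 = 442.71 t/h.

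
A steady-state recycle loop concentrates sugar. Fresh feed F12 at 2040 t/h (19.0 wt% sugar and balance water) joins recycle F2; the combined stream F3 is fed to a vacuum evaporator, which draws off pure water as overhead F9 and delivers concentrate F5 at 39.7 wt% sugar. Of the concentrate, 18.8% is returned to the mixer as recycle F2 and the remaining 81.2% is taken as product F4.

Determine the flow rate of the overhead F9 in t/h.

Overall sugar balance (none leaves overhead): sugar in fresh feed = sugar in product, i.e. 2040×0.190 = (1−0.188)·F5·0.397.
F5 = 387.6/(0.397×0.812) = 1202.4 t/h.
Recycle F2 = 0.188×1202.4 = 226.05 t/h.
Combined feed F3 = 2040 + 226.05 = 2266 t/h.
Overhead F9 = F3 − F5 = 2266 − 1202.4 = 1063.7 t/h.

1064 t/h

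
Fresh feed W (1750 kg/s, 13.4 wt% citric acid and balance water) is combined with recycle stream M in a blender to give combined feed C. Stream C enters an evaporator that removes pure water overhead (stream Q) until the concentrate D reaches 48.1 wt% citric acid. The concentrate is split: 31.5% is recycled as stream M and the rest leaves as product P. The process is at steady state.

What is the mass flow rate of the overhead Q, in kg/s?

Overall citric acid balance (none leaves overhead): citric acid in fresh feed = citric acid in product, i.e. 1750×0.134 = (1−0.315)·D·0.481.
D = 234.5/(0.481×0.685) = 711.72 kg/s.
Recycle M = 0.315×711.72 = 224.19 kg/s.
Combined feed C = 1750 + 224.19 = 1974.2 kg/s.
Overhead Q = C − D = 1974.2 − 711.72 = 1262.5 kg/s.

1262 kg/s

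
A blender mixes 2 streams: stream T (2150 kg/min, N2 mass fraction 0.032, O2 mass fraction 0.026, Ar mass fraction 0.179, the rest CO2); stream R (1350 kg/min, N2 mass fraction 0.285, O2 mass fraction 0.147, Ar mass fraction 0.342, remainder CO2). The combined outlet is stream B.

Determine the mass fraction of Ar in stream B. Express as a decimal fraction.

Total flow out = 2150 + 1350 = 3500 kg/min.
Ar in = 2150×0.179 + 1350×0.342 = 846.55 kg/min.
Ar mass fraction in B = 846.55/3500 = 0.242.

0.242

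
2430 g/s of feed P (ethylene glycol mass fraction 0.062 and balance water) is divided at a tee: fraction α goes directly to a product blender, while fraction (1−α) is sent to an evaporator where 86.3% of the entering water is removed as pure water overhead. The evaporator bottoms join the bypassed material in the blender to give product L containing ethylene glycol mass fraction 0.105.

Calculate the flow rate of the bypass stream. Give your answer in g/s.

All 2430×0.062 = 150.66 g/s of ethylene glycol reaches L, so L = 150.66/0.105 = 1434.9 g/s and vapour = 995.14 g/s.
The evaporator receives (1−α)·2430 of feed at 0.938 water and removes 0.863 of that water:
0.863×0.938×(1−α)×2430 = 995.14
(1−α) = 995.14/1967.1 = 0.5059;  α = 0.4941.
Bypass flow = 0.4941×2430 = 1200.7 g/s.

1201 g/s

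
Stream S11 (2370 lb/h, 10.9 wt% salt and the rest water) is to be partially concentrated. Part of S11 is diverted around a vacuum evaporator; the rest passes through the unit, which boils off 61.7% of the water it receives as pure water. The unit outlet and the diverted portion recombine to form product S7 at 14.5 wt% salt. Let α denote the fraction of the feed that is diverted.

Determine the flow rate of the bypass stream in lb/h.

All 2370×0.109 = 258.33 lb/h of salt reaches S7, so S7 = 258.33/0.145 = 1781.6 lb/h and vapour = 588.41 lb/h.
The evaporator receives (1−α)·2370 of feed at 0.891 water and removes 0.617 of that water:
0.617×0.891×(1−α)×2370 = 588.41
(1−α) = 588.41/1302.9 = 0.4516;  α = 0.5484.
Bypass flow = 0.5484×2370 = 1299.7 lb/h.

1300 lb/h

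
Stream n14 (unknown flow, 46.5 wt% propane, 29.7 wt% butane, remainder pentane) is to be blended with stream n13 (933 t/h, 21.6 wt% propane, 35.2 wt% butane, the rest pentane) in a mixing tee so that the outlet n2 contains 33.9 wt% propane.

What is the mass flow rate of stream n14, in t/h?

910.8 t/h

Let n14 be the unknown flow. Total out = 933 + n14.
propane balance: 201.53 + 0.465·n14 = 0.339·(933 + n14)
(0.465 − 0.339)·n14 = 0.339×933 − 201.53 = 114.76
n14 = 114.76 / 0.126 = 910.79 t/h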